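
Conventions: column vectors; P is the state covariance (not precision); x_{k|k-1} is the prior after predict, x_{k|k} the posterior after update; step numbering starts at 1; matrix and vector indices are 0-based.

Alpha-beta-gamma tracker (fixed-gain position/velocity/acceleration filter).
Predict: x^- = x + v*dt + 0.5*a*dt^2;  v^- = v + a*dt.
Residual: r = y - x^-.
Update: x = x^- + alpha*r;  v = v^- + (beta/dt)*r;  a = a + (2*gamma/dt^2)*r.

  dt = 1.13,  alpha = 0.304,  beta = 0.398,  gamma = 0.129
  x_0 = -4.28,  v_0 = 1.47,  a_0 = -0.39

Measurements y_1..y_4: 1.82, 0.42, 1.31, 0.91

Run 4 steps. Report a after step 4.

step 1: x_pred=-2.8679  r=4.6879  x^+=-1.4428  v^+=2.6804  a^+=0.5572
step 2: x_pred=1.9419  r=-1.5219  x^+=1.4792  v^+=2.7741  a^+=0.2497
step 3: x_pred=4.7733  r=-3.4633  x^+=3.7205  v^+=1.8364  a^+=-0.4501
step 4: x_pred=5.5082  r=-4.5982  x^+=4.1104  v^+=-0.2917  a^+=-1.3791

a_post = -1.3791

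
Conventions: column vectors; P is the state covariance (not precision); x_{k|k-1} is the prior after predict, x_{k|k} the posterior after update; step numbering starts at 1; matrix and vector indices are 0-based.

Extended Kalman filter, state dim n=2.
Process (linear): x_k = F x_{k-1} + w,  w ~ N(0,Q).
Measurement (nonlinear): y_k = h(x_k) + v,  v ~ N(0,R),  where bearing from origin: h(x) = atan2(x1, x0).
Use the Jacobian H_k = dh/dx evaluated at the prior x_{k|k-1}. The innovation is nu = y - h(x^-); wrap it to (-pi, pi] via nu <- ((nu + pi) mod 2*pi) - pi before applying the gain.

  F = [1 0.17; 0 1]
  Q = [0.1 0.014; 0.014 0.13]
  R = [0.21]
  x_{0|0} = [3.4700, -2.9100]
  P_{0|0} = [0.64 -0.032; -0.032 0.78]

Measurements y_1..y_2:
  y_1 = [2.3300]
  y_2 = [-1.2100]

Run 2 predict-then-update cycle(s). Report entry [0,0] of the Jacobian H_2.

H_jac[0,0] = 0.0398

step 1: x^-=[2.9753, -2.9100]  P^-=[0.7517 0.1146; 0.1146 0.9100]  H_jac=[0.1680 0.1718]  S=[0.2647]  K=[0.5515; 0.6633]  nu=[3.1043]  x^+=[4.6873, -0.8508]  P^+=[0.6712 0.0178; 0.0178 0.7935]
step 2: x^-=[4.5427, -0.8508]  P^-=[0.8001 0.1667; 0.1667 0.9235]  H_jac=[0.0398 0.2127]  S=[0.2559]  K=[0.2631; 0.7936]  nu=[-1.0248]  x^+=[4.2730, -1.6641]  P^+=[0.7824 0.1133; 0.1133 0.7624]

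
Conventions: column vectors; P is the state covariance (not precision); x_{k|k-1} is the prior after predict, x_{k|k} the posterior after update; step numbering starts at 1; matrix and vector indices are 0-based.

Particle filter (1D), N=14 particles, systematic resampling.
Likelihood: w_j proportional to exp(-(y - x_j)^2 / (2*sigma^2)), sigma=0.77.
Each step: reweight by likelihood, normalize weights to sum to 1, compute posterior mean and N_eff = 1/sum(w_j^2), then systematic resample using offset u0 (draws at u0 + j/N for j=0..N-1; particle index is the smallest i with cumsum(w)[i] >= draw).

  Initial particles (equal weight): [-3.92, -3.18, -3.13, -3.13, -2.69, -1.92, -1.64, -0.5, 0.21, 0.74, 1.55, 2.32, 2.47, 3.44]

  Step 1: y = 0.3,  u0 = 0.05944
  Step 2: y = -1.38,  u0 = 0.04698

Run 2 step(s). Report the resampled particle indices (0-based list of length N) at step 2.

resampled_idx = [0, 0, 0, 1, 1, 1, 2, 2, 2, 2, 4, 5, 6, 9]

step 1: w=[0.0000, 0.0000, 0.0000, 0.0000, 0.0002, 0.0056, 0.0149, 0.2080, 0.3544, 0.3031, 0.0955, 0.0114, 0.0067, 0.0001]  mean=0.3503  Neff=3.7001  idx=[7, 7, 7, 8, 8, 8, 8, 8, 9, 9, 9, 9, 10, 11]
step 2: w=[0.2318, 0.2318, 0.2318, 0.0528, 0.0528, 0.0528, 0.0528, 0.0528, 0.0101, 0.0101, 0.0101, 0.0101, 0.0003, 0.0000]  mean=-0.2619  Neff=5.6974  idx=[0, 0, 0, 1, 1, 1, 2, 2, 2, 2, 4, 5, 6, 9]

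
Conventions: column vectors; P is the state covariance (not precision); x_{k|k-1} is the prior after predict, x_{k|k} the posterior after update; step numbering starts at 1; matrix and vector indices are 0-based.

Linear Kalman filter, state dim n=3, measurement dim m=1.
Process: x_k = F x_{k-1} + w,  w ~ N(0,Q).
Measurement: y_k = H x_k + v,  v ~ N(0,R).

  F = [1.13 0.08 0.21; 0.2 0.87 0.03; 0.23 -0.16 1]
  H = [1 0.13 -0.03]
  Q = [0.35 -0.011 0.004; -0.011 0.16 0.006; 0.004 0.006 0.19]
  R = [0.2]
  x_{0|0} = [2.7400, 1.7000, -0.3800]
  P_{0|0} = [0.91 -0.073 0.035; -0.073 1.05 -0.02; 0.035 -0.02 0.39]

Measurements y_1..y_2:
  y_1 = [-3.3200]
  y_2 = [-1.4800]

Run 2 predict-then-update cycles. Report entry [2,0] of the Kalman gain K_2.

step 1: x^-=[3.1524, 2.0156, -0.0218]  P^-=[1.5386 0.1962 0.3611; 0.1962 0.9655 -0.1089; 0.3611 -0.1089 0.6829]  S=[1.7858]  K=[0.8698; 0.1820; 0.1828]  nu=[-6.7351]  x^+=[-2.7060, 0.7899, -1.2532]  P^+=[0.1875 -0.0865 0.0771; -0.0865 0.9063 -0.1684; 0.0771 -0.1684 0.6232]
step 2: x^-=[-3.2577, 0.1084, -2.0019]  P^-=[0.6381 -0.0133 0.2691; -0.0133 0.8161 -0.2371; 0.2691 -0.2371 0.9420]  S=[0.8349]  K=[0.7525; 0.1196; 0.2516]  nu=[1.7036]  x^+=[-1.9759, 0.3122, -1.5733]  P^+=[0.1653 -0.0885 0.1111; -0.0885 0.8042 -0.2622; 0.1111 -0.2622 0.8892]

K[2,0] = 0.2516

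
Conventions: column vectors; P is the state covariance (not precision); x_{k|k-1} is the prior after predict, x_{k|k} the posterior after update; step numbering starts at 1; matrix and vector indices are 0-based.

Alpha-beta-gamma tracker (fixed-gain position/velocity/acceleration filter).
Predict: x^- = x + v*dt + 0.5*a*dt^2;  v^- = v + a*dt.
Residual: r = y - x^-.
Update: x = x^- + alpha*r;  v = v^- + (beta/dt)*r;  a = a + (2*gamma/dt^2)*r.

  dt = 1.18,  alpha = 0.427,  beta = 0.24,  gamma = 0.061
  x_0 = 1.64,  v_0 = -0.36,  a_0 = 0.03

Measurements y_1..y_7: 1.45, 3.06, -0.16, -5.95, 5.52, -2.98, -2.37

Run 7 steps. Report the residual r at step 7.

step 1: x_pred=1.2361  r=0.2139  x^+=1.3274  v^+=-0.2811  a^+=0.0487
step 2: x_pred=1.0297  r=2.0303  x^+=1.8966  v^+=0.1894  a^+=0.2266
step 3: x_pred=2.2779  r=-2.4379  x^+=1.2369  v^+=-0.0390  a^+=0.0130
step 4: x_pred=1.1999  r=-7.1499  x^+=-1.8531  v^+=-1.4779  a^+=-0.6134
step 5: x_pred=-4.0241  r=9.5441  x^+=0.0513  v^+=-0.2606  a^+=0.2228
step 6: x_pred=-0.1011  r=-2.8789  x^+=-1.3304  v^+=-0.5832  a^+=-0.0294
step 7: x_pred=-2.0390  r=-0.3310  x^+=-2.1804  v^+=-0.6852  a^+=-0.0584

resid = -0.3310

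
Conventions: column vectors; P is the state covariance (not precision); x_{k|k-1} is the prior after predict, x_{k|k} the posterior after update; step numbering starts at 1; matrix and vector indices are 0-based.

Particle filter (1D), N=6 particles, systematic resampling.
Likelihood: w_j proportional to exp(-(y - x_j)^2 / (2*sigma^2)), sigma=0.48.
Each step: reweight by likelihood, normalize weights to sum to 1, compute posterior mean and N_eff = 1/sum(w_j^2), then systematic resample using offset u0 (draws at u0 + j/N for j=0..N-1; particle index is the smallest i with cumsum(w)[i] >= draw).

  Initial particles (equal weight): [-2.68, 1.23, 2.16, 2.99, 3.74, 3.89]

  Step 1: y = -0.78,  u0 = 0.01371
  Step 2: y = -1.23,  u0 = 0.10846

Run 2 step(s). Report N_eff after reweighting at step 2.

N_eff = 5.0004

step 1: w=[0.7178, 0.2822, 0.0000, 0.0000, 0.0000, 0.0000]  mean=-1.5764  Neff=1.6812  idx=[0, 0, 0, 0, 0, 1]
step 2: w=[0.2000, 0.2000, 0.2000, 0.2000, 0.2000, 0.0000]  mean=-2.6799  Neff=5.0004  idx=[0, 1, 2, 3, 3, 4]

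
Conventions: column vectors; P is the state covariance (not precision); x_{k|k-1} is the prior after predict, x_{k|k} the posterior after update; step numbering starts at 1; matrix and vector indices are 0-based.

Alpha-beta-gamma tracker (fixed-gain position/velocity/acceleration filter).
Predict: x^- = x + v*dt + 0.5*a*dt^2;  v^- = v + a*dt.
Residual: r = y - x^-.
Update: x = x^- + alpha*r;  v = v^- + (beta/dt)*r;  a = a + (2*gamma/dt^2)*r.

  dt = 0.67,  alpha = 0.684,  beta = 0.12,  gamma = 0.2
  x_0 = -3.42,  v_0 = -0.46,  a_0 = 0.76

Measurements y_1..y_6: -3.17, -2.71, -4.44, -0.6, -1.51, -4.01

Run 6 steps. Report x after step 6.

x_post = -2.7386

step 1: x_pred=-3.5576  r=0.3876  x^+=-3.2925  v^+=0.1186  a^+=1.1054
step 2: x_pred=-2.9649  r=0.2549  x^+=-2.7905  v^+=0.9049  a^+=1.3325
step 3: x_pred=-1.8852  r=-2.5548  x^+=-3.6327  v^+=1.3401  a^+=-0.9440
step 4: x_pred=-2.9467  r=2.3467  x^+=-1.3416  v^+=1.1279  a^+=1.1471
step 5: x_pred=-0.3284  r=-1.1816  x^+=-1.1366  v^+=1.6848  a^+=0.0942
step 6: x_pred=0.0134  r=-4.0234  x^+=-2.7386  v^+=1.0273  a^+=-3.4909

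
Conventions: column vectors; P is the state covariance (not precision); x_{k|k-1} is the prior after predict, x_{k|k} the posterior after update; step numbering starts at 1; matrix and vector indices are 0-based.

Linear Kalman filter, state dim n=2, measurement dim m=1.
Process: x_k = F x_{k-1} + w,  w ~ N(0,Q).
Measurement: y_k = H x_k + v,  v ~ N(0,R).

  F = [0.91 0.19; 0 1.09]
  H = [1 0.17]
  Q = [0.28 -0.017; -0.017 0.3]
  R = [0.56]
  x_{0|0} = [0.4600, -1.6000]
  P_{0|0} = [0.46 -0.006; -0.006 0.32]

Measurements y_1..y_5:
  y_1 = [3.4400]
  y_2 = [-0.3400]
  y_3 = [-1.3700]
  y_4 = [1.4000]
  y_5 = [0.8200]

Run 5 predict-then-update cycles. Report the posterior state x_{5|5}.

step 1: x^-=[0.1146, -1.7440]  P^-=[0.6704 0.0433; 0.0433 0.6802]  S=[1.2648]  K=[0.5359; 0.1257]  nu=[3.6219]  x^+=[2.0555, -1.2888]  P^+=[0.3072 -0.0419; -0.0419 0.6602]
step 2: x^-=[1.6256, -1.4048]  P^-=[0.5438 0.0782; 0.0782 1.0844]  S=[1.1617]  K=[0.4795; 0.2260]  nu=[-1.7268]  x^+=[0.7976, -1.7951]  P^+=[0.2766 -0.0477; -0.0477 1.0251]
step 3: x^-=[0.3847, -1.9567]  P^-=[0.5296 0.1480; 0.1480 1.5179]  S=[1.1838]  K=[0.4686; 0.3430]  nu=[-1.4221]  x^+=[-0.2817, -2.4444]  P^+=[0.2696 -0.0423; -0.0423 1.3786]
step 4: x^-=[-0.7208, -2.6644]  P^-=[0.5384 0.2266; 0.2266 1.9379]  S=[1.2315]  K=[0.4685; 0.4515]  nu=[2.5737]  x^+=[0.4850, -1.5023]  P^+=[0.2681 -0.0339; -0.0339 1.6869]
step 5: x^-=[0.1559, -1.6376]  P^-=[0.5512 0.2987; 0.2987 2.3042]  S=[1.2793]  K=[0.4705; 0.5397]  nu=[0.9425]  x^+=[0.5994, -1.1289]  P^+=[0.2679 -0.0262; -0.0262 1.9316]

x_post = [0.5994, -1.1289]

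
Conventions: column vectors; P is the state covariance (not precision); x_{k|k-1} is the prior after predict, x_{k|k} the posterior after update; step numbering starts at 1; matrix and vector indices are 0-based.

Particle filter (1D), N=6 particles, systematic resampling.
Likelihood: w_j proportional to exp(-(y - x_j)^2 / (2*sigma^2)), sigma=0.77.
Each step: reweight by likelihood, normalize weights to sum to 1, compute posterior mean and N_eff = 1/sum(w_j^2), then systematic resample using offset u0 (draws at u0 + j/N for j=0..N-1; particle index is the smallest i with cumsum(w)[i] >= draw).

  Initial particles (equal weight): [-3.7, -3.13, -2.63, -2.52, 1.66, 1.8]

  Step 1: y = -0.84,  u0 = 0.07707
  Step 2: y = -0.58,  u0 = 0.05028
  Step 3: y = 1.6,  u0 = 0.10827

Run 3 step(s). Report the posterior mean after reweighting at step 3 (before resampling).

post_mean = -2.5547

step 1: w=[0.0056, 0.0665, 0.3714, 0.5125, 0.0285, 0.0155]  mean=-2.4220  Neff=2.4623  idx=[2, 2, 2, 3, 3, 3]
step 2: w=[0.1362, 0.1362, 0.1362, 0.1972, 0.1972, 0.1972]  mean=-2.5649  Neff=5.8056  idx=[0, 1, 2, 3, 4, 5]
step 3: w=[0.1052, 0.1052, 0.1052, 0.2282, 0.2282, 0.2282]  mean=-2.5547  Neff=5.2809  idx=[1, 2, 3, 4, 5, 5]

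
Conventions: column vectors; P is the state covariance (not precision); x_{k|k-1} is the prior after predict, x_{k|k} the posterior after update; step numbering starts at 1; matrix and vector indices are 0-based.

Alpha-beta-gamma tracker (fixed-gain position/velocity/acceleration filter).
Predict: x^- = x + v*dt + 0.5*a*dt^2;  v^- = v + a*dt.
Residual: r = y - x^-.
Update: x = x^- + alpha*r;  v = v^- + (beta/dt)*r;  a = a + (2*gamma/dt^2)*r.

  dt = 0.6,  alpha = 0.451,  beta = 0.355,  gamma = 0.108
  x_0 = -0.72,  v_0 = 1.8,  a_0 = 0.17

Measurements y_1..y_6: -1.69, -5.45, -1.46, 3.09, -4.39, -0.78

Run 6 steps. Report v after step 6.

v_post = 1.9844

step 1: x_pred=0.3906  r=-2.0806  x^+=-0.5478  v^+=0.6710  a^+=-1.0784
step 2: x_pred=-0.3393  r=-5.1107  x^+=-2.6442  v^+=-2.9999  a^+=-4.1448
step 3: x_pred=-5.1902  r=3.7302  x^+=-3.5079  v^+=-3.2797  a^+=-1.9067
step 4: x_pred=-5.8189  r=8.9089  x^+=-1.8010  v^+=0.8474  a^+=3.4387
step 5: x_pred=-0.6736  r=-3.7164  x^+=-2.3497  v^+=0.7117  a^+=1.2088
step 6: x_pred=-1.7051  r=0.9251  x^+=-1.2879  v^+=1.9844  a^+=1.7639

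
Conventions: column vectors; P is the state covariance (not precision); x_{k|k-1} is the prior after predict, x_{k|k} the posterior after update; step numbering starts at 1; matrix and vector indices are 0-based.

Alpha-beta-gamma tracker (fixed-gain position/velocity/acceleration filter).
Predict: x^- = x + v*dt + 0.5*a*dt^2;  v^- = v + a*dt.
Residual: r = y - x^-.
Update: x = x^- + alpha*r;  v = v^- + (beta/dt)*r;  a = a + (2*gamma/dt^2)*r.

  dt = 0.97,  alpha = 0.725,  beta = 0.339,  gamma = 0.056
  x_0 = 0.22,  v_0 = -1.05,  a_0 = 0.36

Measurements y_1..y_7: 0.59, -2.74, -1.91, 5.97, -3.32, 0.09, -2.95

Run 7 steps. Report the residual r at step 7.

step 1: x_pred=-0.6291  r=1.2191  x^+=0.2547  v^+=-0.2747  a^+=0.5051
step 2: x_pred=0.2259  r=-2.9659  x^+=-1.9244  v^+=-0.8213  a^+=0.1521
step 3: x_pred=-2.6495  r=0.7395  x^+=-2.1134  v^+=-0.4153  a^+=0.2401
step 4: x_pred=-2.4033  r=8.3733  x^+=3.6673  v^+=2.7439  a^+=1.2368
step 5: x_pred=6.9108  r=-10.2308  x^+=-0.5065  v^+=0.3681  a^+=0.0190
step 6: x_pred=-0.1405  r=0.2305  x^+=0.0266  v^+=0.4671  a^+=0.0464
step 7: x_pred=0.5015  r=-3.4515  x^+=-2.0008  v^+=-0.6941  a^+=-0.3644

resid = -3.4515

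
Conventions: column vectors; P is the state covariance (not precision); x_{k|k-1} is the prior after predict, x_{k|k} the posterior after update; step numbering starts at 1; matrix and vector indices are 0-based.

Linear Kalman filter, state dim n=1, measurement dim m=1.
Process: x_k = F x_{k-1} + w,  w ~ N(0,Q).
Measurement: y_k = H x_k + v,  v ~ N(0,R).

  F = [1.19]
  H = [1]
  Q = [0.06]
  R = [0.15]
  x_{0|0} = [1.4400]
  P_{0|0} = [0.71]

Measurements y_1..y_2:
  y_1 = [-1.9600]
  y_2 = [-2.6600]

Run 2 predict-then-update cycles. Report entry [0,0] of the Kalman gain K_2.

step 1: x^-=[1.7136]  P^-=[1.0654]  S=[1.2154]  K=[0.8766]  nu=[-3.6736]  x^+=[-1.5066]  P^+=[0.1315]
step 2: x^-=[-1.7929]  P^-=[0.2462]  S=[0.3962]  K=[0.6214]  nu=[-0.8671]  x^+=[-2.3317]  P^+=[0.0932]

K[0,0] = 0.6214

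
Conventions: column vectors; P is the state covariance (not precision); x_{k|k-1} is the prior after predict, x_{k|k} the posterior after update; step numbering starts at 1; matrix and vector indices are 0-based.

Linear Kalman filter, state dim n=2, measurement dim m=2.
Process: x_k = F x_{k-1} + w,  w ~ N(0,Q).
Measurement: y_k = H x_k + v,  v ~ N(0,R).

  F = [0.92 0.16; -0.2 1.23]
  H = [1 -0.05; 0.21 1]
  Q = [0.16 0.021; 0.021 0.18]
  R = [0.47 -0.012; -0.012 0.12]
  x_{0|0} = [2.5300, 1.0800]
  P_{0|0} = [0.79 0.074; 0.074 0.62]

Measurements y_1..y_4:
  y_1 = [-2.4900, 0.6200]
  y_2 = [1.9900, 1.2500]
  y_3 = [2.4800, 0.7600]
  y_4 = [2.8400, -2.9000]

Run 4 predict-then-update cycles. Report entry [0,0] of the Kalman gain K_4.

K[0,0] = 0.3998

step 1: x^-=[2.5004, 0.8224]  P^-=[0.8663 0.0790; 0.0790 1.1132]  S=[1.3312 0.1925; 0.1925 1.3046]  K=[0.6324 0.1067; -0.1100 0.8822]  nu=[-4.9493, -0.7275]  x^+=[-0.7071, 0.7250]  P^+=[0.2931 -0.0563; -0.0563 0.1190]
step 2: x^-=[-0.5345, 1.0332]  P^-=[0.3946 -0.0715; -0.0715 0.3995]  S=[0.8727 -0.0198; -0.0198 0.5069]  K=[0.4571 0.0404; -0.0876 0.7551]  nu=[2.5762, 0.3291]  x^+=[0.6564, 1.0559]  P^+=[0.2121 -0.0452; -0.0452 0.1012]
step 3: x^-=[0.7728, 1.1675]  P^-=[0.3288 -0.0478; -0.0478 0.3637]  S=[0.8045 -0.0084; -0.0084 0.4782]  K=[0.4122 0.0517; -0.0743 0.7384]  nu=[1.7655, -0.5698]  x^+=[1.4712, 0.6156]  P^+=[0.1912 -0.0389; -0.0389 0.0977]
step 4: x^-=[1.4520, 0.4630]  P^-=[0.3129 -0.0377; -0.0377 0.3545]  S=[0.7875 -0.0013; -0.0013 0.4725]  K=[0.3998 0.0604; -0.0692 0.7334]  nu=[1.4112, -3.6679]  x^+=[1.7947, -2.3246]  P^+=[0.1853 -0.0365; -0.0365 0.0965]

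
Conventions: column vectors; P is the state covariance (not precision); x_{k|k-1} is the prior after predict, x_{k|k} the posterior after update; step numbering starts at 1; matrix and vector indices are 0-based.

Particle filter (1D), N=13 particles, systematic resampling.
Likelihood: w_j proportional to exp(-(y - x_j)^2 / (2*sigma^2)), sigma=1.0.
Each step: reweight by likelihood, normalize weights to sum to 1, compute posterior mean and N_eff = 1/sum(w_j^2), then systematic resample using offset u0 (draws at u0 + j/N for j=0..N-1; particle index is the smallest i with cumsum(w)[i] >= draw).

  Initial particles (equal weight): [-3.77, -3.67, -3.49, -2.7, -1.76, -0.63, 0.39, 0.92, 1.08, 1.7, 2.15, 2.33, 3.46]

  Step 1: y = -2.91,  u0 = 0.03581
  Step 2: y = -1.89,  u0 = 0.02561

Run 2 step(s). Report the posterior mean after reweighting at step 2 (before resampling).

post_mean = -2.6591

step 1: w=[0.1790, 0.1941, 0.2190, 0.2535, 0.1338, 0.0193, 0.0011, 0.0002, 0.0001, 0.0000, 0.0000, 0.0000, 0.0000]  mean=-3.0828  Neff=4.9951  idx=[0, 0, 1, 1, 1, 2, 2, 2, 3, 3, 3, 4, 4]
step 2: w=[0.0288, 0.0288, 0.0346, 0.0346, 0.0346, 0.0468, 0.0468, 0.0468, 0.1214, 0.1214, 0.1214, 0.1671, 0.1671]  mean=-2.6591  Neff=8.9418  idx=[0, 3, 5, 7, 8, 8, 9, 10, 10, 11, 11, 12, 12]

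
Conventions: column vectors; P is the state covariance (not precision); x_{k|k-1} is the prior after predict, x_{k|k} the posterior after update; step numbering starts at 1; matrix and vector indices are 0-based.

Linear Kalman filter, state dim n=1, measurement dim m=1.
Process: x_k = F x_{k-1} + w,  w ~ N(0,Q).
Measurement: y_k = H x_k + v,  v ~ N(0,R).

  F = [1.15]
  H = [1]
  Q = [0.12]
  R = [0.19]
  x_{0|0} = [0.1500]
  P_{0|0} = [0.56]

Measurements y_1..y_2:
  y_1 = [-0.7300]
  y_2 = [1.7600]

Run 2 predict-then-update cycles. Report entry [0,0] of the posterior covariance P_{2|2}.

P_post[0,0] = 0.1200

step 1: x^-=[0.1725]  P^-=[0.8606]  S=[1.0506]  K=[0.8192]  nu=[-0.9025]  x^+=[-0.5668]  P^+=[0.1556]
step 2: x^-=[-0.6518]  P^-=[0.3258]  S=[0.5158]  K=[0.6317]  nu=[2.4118]  x^+=[0.8716]  P^+=[0.1200]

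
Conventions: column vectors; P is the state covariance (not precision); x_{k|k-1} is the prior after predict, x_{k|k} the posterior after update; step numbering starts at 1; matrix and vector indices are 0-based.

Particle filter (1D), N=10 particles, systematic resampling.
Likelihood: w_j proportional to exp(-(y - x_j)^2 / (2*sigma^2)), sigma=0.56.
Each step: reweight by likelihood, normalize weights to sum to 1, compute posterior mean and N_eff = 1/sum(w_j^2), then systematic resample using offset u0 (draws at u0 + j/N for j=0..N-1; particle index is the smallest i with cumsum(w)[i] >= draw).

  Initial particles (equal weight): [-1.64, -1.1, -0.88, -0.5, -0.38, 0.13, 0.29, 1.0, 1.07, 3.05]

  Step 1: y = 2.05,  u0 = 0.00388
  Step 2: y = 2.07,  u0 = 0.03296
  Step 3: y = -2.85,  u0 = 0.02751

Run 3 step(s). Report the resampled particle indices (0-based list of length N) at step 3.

step 1: w=[0.0000, 0.0000, 0.0000, 0.0001, 0.0001, 0.0047, 0.0119, 0.2865, 0.3594, 0.3374]  mean=1.7040  Neff=3.0749  idx=[5, 7, 7, 8, 8, 8, 8, 9, 9, 9]
step 2: w=[0.0014, 0.0902, 0.0902, 0.1137, 0.1137, 0.1137, 0.1137, 0.1211, 0.1211, 0.1211]  mean=1.7754  Neff=8.9284  idx=[1, 2, 3, 4, 5, 6, 6, 7, 8, 9]
step 3: w=[0.2439, 0.2439, 0.1025, 0.1025, 0.1025, 0.1025, 0.1025, 0.0000, 0.0000, 0.0000]  mean=1.0359  Neff=5.8335  idx=[0, 0, 0, 1, 1, 2, 3, 4, 5, 6]

resampled_idx = [0, 0, 0, 1, 1, 2, 3, 4, 5, 6]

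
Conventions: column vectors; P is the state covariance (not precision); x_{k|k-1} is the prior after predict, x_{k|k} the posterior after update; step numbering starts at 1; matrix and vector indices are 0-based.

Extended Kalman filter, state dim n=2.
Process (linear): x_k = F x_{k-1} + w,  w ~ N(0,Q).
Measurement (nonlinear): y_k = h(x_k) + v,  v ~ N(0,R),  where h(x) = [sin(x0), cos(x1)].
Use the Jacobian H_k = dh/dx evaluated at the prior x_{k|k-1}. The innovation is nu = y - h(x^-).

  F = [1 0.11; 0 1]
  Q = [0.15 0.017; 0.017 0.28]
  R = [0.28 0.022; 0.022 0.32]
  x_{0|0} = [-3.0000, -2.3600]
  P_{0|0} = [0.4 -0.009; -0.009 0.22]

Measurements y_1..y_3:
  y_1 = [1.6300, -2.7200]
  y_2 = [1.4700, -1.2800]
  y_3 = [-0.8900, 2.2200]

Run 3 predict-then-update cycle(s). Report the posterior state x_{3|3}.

x_post = [-6.2885, -5.0515]

step 1: x^-=[-3.2596, -2.3600]  P^-=[0.5507 0.0322; 0.0322 0.5000]  H_jac=[-0.9930 0.0000; 0.0000 0.7044]  S=[0.8230 -0.0005; -0.0005 0.5681]  K=[-0.6644 0.0393; -0.0385 0.6199]  nu=[1.5123, -2.0102]  x^+=[-4.3434, -3.6644]  P^+=[0.1865 -0.0029; -0.0029 0.2804]
step 2: x^-=[-4.7465, -3.6644]  P^-=[0.3392 0.0450; 0.0450 0.5604]  H_jac=[0.0341 0.0000; 0.0000 -0.4993]  S=[0.2804 0.0212; 0.0212 0.4597]  K=[0.0451 -0.0509; 0.0517 -0.6111]  nu=[0.4706, -0.4136]  x^+=[-4.7042, -3.3873]  P^+=[0.3376 0.0306; 0.0306 0.3894]
step 3: x^-=[-5.0768, -3.3873]  P^-=[0.4990 0.0905; 0.0905 0.6694]  H_jac=[0.3564 0.0000; 0.0000 -0.2432]  S=[0.3434 0.0142; 0.0142 0.3596]  K=[0.5213 -0.0817; 0.1128 -0.4572]  nu=[-1.8243, 3.1900]  x^+=[-6.2885, -5.0515]  P^+=[0.4045 0.0604; 0.0604 0.5913]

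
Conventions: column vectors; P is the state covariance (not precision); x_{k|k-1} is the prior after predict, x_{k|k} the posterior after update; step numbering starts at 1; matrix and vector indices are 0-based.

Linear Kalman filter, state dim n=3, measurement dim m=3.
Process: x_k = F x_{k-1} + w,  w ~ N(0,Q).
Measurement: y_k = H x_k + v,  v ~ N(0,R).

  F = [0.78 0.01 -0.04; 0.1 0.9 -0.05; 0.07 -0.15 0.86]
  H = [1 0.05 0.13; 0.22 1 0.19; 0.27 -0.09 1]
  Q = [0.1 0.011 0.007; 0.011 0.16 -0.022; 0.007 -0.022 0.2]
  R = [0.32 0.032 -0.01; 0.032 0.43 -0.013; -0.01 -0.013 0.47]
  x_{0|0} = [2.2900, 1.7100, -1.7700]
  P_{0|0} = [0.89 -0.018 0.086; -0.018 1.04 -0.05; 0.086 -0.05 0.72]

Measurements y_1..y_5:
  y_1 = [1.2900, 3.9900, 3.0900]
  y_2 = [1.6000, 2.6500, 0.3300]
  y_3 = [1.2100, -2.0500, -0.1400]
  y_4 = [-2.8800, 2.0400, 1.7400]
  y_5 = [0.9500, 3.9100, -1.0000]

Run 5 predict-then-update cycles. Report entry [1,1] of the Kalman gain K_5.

step 1: x^-=[1.8741, 1.8565, -1.6184]  P^-=[0.6371 0.0767 0.0881; 0.0767 1.0135 -0.2200; 0.0881 -0.2200 0.7839]  S=[1.0006 0.3083 0.3362; 0.3083 1.4602 -0.0906; 0.3362 -0.0906 1.3920]  K=[0.6329 0.0282 0.0308; -0.0607 0.6806 -0.1498; -0.0253 0.0072 0.6011]  nu=[-0.4665, 2.0287, 4.3695]  x^+=[1.7709, 2.6111, 1.0344]  P^+=[0.2098 -0.0048 -0.0493; -0.0048 0.3032 -0.0500; -0.0493 -0.0500 0.2915]
step 2: x^-=[1.3660, 2.4754, 0.6219]  P^-=[0.2312 0.0313 -0.0251; 0.0313 0.4126 -0.1174; -0.0251 -0.1174 0.4305]  S=[0.5545 0.1238 0.0736; 0.1238 0.8363 -0.0690; 0.0736 -0.0690 0.9267]  K=[0.4054 0.0331 0.0075; -0.0225 0.4682 -0.1210; -0.0154 -0.0082 0.4692]  nu=[0.0294, -0.2440, -0.4379]  x^+=[1.3666, 2.4134, 0.4179]  P^+=[0.1353 0.0044 -0.0371; 0.0044 0.2098 -0.0450; -0.0371 -0.0450 0.2268]
step 3: x^-=[1.0734, 2.2878, 0.0931]  P^-=[0.1851 0.0302 -0.0197; 0.0302 0.3370 -0.0972; -0.0197 -0.0972 0.3802]  S=[0.5090 0.1117 0.0615; 0.1117 0.7645 -0.0534; 0.0615 -0.0534 0.8718]  K=[0.3524 0.0371 0.0091; -0.0110 0.4193 -0.1104; -0.0027 -0.0072 0.4398]  nu=[0.0101, -4.5917, -0.3170]  x^+=[0.9039, 0.3973, -0.0134]  P^+=[0.1175 0.0071 -0.0308; 0.0071 0.1879 -0.0423; -0.0308 -0.0423 0.2113]
step 4: x^-=[0.7095, 0.4486, -0.0078]  P^-=[0.1739 0.0301 -0.0162; 0.0301 0.3193 -0.0909; -0.0162 -0.0909 0.3681]  S=[0.4986 0.1096 0.0608; 0.1096 0.7484 -0.0476; 0.0608 -0.0476 0.8596]  K=[0.3379 0.0385 0.0109; -0.0076 0.4067 -0.1066; 0.0029 -0.0056 0.4322]  nu=[-3.6110, 1.4368, 1.5966]  x^+=[-0.4378, 0.8903, 0.6636]  P^+=[0.1125 0.0079 -0.0284; 0.0079 0.1821 -0.0410; -0.0284 -0.0410 0.2072]
step 5: x^-=[-0.3591, 0.7243, 0.4065]  P^-=[0.1708 0.0301 -0.0148; 0.0301 0.3145 -0.0888; -0.0148 -0.0888 0.3649]  S=[0.4957 0.1091 0.0611; 0.1091 0.7443 -0.0456; 0.0611 -0.0456 0.8564]  K=[0.3336 0.0389 0.0117; -0.0067 0.4034 -0.1053; 0.0050 -0.0049 0.4301]  nu=[1.2200, 3.1874, -1.2444]  x^+=[0.1575, 2.1330, -0.1382]  P^+=[0.1111 0.0081 -0.0276; 0.0081 0.1806 -0.0406; -0.0276 -0.0406 0.2060]

K[1,1] = 0.4034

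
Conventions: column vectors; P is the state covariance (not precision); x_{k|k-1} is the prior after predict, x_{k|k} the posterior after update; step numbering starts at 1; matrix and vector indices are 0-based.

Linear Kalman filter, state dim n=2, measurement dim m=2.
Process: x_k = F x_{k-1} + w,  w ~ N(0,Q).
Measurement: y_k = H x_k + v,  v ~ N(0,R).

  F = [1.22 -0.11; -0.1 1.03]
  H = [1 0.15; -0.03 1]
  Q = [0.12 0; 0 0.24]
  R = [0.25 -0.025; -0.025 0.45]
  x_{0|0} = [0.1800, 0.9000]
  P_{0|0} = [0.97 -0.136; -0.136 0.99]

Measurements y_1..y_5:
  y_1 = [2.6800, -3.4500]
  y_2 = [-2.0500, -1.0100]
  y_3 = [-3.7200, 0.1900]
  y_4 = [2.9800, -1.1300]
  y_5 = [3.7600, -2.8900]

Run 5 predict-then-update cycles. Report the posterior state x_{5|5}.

step 1: x^-=[0.1206, 0.9090]  P^-=[1.6122 -0.4029; -0.4029 1.3280]  S=[1.7712 -0.2753; -0.2753 1.8036]  K=[0.8576 -0.1193; 0.0005 0.7431]  nu=[2.4230, -4.3554]  x^+=[2.7182, -2.3262]  P^+=[0.2276 -0.0683; -0.0683 0.3323]
step 2: x^-=[3.5721, -2.6678]  P^-=[0.4811 -0.1520; -0.1520 0.6089]  S=[0.6992 -0.0994; -0.0994 1.0685]  K=[0.6418 -0.0961; -0.0052 0.5737]  nu=[-5.2219, 1.7650]  x^+=[0.0510, -1.6281]  P^+=[0.1710 -0.0541; -0.0541 0.2567]
step 3: x^-=[0.2413, -1.6821]  P^-=[0.3921 -0.1186; -0.1186 0.5252]  S=[0.6184 -0.0760; -0.0760 0.9826]  K=[0.5947 -0.0866; 0.0018 0.5382]  nu=[-3.7090, 1.8793]  x^+=[-2.1273, -0.6774]  P^+=[0.1582 -0.0491; -0.0491 0.2407]
step 4: x^-=[-2.5208, -0.4850]  P^-=[0.3716 -0.1088; -0.1088 0.5070]  S=[0.6003 -0.0684; -0.0684 0.9639]  K=[0.5823 -0.0831; 0.0058 0.5298]  nu=[5.5735, -0.7207]  x^+=[0.7845, -0.8344]  P^+=[0.1547 -0.0473; -0.0473 0.2369]
step 5: x^-=[1.0488, -0.9379]  P^-=[0.3659 -0.1057; -0.1057 0.5026]  S=[0.5955 -0.0658; -0.0658 0.9592]  K=[0.5788 -0.0819; 0.0074 0.5277]  nu=[2.8518, -1.9207]  x^+=[2.8567, -1.9303]  P^+=[0.1537 -0.0467; -0.0467 0.2359]

x_post = [2.8567, -1.9303]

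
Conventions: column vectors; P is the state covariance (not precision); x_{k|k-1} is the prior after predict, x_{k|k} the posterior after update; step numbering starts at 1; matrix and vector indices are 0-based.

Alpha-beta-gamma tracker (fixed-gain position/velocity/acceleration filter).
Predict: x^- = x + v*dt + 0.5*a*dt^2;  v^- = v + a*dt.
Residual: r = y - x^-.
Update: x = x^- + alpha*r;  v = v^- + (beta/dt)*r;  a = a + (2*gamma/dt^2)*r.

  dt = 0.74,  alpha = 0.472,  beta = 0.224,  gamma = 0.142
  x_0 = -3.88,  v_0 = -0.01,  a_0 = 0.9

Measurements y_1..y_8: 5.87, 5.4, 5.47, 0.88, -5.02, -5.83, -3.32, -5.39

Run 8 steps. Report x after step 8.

x_post = -19.6315

step 1: x_pred=-3.6410  r=9.5110  x^+=0.8482  v^+=3.5350  a^+=5.8326
step 2: x_pred=5.0611  r=0.3389  x^+=5.2211  v^+=7.9538  a^+=6.0084
step 3: x_pred=12.7519  r=-7.2819  x^+=9.3149  v^+=10.1957  a^+=2.2318
step 4: x_pred=17.4708  r=-16.5908  x^+=9.6399  v^+=6.8252  a^+=-6.3726
step 5: x_pred=12.9458  r=-17.9658  x^+=4.4659  v^+=-3.3288  a^+=-15.6901
step 6: x_pred=-2.2934  r=-3.5366  x^+=-3.9627  v^+=-16.0100  a^+=-17.5243
step 7: x_pred=-20.6082  r=17.2882  x^+=-12.4482  v^+=-23.7448  a^+=-8.5582
step 8: x_pred=-32.3626  r=26.9726  x^+=-19.6315  v^+=-21.9132  a^+=5.4305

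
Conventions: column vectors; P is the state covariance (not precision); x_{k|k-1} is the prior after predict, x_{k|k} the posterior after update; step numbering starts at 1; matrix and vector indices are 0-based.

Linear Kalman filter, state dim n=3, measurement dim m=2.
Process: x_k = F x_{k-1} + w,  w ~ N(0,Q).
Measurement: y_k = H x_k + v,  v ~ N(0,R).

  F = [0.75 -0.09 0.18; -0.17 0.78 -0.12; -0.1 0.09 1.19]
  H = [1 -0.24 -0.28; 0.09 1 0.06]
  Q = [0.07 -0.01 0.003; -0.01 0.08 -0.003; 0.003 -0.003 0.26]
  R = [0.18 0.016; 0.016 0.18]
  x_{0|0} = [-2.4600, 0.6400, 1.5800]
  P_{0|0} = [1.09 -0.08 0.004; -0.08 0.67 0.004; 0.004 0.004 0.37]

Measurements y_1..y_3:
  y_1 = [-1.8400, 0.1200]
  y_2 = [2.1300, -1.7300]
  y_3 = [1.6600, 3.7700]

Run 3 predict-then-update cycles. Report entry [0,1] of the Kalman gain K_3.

K[0,1] = -0.1789

step 1: x^-=[-1.6182, 0.7278, 2.1838]  P^-=[0.7123 -0.2519 -0.0079; -0.2519 0.5451 0.0201; -0.0079 0.0201 0.8016]  S=[1.1146 -0.3168; -0.3168 0.6907]  K=[0.7105 0.0533; -0.1529 0.6880; -0.2128 0.0001]  nu=[0.5643, -0.5932]  x^+=[-1.2489, 0.2334, 2.0637]  P^+=[0.1718 -0.0039 0.1570; -0.0039 0.1255 -0.0626; 0.1570 -0.0626 0.7512]
step 2: x^-=[-0.5862, 0.1468, 2.6017]  P^-=[0.2369 -0.0877 0.2927; -0.0877 0.1913 -0.1855; 0.2927 -0.1855 1.2757]  S=[0.3812 -0.0510; -0.0510 0.3429]  K=[0.4517 -0.0751; -0.1500 0.4800; -0.0864 -0.2537]  nu=[3.4799, -1.9801]  x^+=[1.1342, -1.3257, 2.8032]  P^+=[0.1538 -0.0379 0.2955; -0.0379 0.0963 -0.1488; 0.2955 -0.1488 1.2531]
step 3: x^-=[1.4745, -1.5632, 3.1030]  P^-=[0.2876 -0.1443 0.5282; -0.1443 0.2111 -0.3618; 0.5282 -0.3618 1.9353]  S=[0.3563 -0.0576; -0.0576 0.3367]  K=[0.4603 -0.1789; -0.1832 0.4925; 0.1132 -0.5692]  nu=[0.6792, 5.0143]  x^+=[0.8902, 0.7820, 0.3259]  P^+=[0.1918 -0.0696 0.4591; -0.0696 0.1070 -0.2508; 0.4591 -0.2508 1.8142]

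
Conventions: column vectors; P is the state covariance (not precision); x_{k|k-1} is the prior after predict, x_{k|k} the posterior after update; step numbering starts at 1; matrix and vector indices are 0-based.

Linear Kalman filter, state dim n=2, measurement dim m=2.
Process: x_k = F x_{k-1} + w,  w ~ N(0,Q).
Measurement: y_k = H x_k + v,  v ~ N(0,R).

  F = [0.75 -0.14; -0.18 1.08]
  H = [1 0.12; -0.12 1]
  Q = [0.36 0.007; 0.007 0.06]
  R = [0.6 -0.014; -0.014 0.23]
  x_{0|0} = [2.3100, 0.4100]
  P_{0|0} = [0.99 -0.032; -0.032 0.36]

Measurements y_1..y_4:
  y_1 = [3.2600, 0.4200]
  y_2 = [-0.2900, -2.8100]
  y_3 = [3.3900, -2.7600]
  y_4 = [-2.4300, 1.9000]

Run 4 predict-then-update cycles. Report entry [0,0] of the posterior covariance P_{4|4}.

P_post[0,0] = 0.2713

step 1: x^-=[1.6751, 0.0270]  P^-=[0.9307 -0.2078; -0.2078 0.5244]  S=[1.4883 -0.2676; -0.2676 0.8177]  K=[0.5719 -0.2036; 0.0249 0.6800]  nu=[1.5817, 0.5940]  x^+=[2.4588, 0.4703]  P^+=[0.3476 -0.0131; -0.0131 0.1545]
step 2: x^-=[1.7783, 0.0653]  P^-=[0.5613 -0.0742; -0.0742 0.2565]  S=[1.1472 -0.1237; -0.1237 0.5124]  K=[0.4638 -0.1643; 0.0185 0.5225]  nu=[-2.0761, -2.6620]  x^+=[1.2528, -1.3638]  P^+=[0.2818 -0.0105; -0.0105 0.1187]
step 3: x^-=[1.1305, -1.6984]  P^-=[0.5231 -0.0577; -0.0577 0.2116]  S=[1.1122 -0.1083; -0.1083 0.4630]  K=[0.4489 -0.1553; 0.0173 0.4760]  nu=[2.4633, -0.9259]  x^+=[2.3801, -2.0967]  P^+=[0.2726 -0.0093; -0.0093 0.1081]
step 4: x^-=[2.0786, -2.6928]  P^-=[0.5174 -0.0539; -0.0539 0.1986]  S=[1.1074 -0.1054; -0.1054 0.4490]  K=[0.4468 -0.1535; 0.0167 0.4606]  nu=[-4.1855, 4.8422]  x^+=[-0.5347, -0.5322]  P^+=[0.2713 -0.0090; -0.0090 0.1046]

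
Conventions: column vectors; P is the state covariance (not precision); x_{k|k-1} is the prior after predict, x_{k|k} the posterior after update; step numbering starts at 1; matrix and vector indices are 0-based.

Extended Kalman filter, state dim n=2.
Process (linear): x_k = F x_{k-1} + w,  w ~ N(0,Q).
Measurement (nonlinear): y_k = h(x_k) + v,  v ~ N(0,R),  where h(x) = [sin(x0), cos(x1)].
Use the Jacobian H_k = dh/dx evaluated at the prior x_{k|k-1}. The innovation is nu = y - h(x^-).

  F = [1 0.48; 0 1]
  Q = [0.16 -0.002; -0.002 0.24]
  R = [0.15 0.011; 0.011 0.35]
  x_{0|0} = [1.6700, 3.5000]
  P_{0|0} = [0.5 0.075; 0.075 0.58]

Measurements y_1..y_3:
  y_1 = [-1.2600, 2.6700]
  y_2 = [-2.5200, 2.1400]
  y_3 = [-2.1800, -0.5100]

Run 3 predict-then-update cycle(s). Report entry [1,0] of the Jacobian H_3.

H_jac[1,0] = 0.0000

step 1: x^-=[3.3500, 3.5000]  P^-=[0.8656 0.3514; 0.3514 0.8200]  H_jac=[-0.9784 0.0000; 0.0000 0.3508]  S=[0.9786 -0.1096; -0.1096 0.4509]  K=[-0.8582 0.0648; -0.2877 0.5680]  nu=[-1.0531, 3.6065]  x^+=[4.4874, 5.8514]  P^+=[0.1308 0.0377; 0.0377 0.5577]
step 2: x^-=[7.2961, 5.8514]  P^-=[0.4556 0.3034; 0.3034 0.7977]  H_jac=[0.5294 0.0000; 0.0000 0.4185]  S=[0.2777 0.0782; 0.0782 0.4897]  K=[0.8330 0.1262; 0.4047 0.6170]  nu=[-3.3684, 1.2318]  x^+=[4.6458, 5.2484]  P^+=[0.2386 0.1275; 0.1275 0.5267]
step 3: x^-=[7.1650, 5.2484]  P^-=[0.6424 0.3783; 0.3783 0.7667]  H_jac=[0.6357 0.0000; 0.0000 0.8598]  S=[0.4096 0.2178; 0.2178 0.9168]  K=[0.9252 0.1350; 0.2345 0.6634]  nu=[-2.9519, -1.0207]  x^+=[4.2961, 3.8792]  P^+=[0.2206 0.0668; 0.0668 0.2730]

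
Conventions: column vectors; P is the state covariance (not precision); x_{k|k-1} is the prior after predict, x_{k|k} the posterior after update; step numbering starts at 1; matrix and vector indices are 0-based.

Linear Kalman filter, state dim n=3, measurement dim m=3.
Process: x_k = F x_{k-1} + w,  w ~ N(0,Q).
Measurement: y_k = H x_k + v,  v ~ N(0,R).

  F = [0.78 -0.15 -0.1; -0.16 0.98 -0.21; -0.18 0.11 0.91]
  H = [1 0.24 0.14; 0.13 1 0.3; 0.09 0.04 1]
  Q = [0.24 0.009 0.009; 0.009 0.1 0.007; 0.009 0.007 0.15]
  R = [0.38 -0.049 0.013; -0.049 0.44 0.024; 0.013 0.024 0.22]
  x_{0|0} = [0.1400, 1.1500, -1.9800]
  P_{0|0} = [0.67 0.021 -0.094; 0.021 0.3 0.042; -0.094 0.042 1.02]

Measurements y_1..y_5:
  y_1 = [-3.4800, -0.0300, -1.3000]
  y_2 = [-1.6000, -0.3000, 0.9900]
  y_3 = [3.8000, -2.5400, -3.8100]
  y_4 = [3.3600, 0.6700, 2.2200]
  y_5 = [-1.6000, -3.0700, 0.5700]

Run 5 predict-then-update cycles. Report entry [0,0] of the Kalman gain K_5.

K[0,0] = 0.4933

step 1: x^-=[0.1347, 1.5204, -1.7005]  P^-=[0.6756 -0.0696 -0.2551; -0.0696 0.4201 -0.0937; -0.2551 -0.0937 1.0584]  S=[0.9894 0.0112 -0.0596; 0.0112 0.8725 0.2247; -0.0596 0.2247 1.2306]  K=[0.6230 -0.0435 -0.1220; 0.0035 0.4787 -0.1548; -0.0806 0.0049 0.8336]  nu=[-3.7415, -1.0578, 0.3276]  x^+=[-2.1903, 0.9503, -1.1309]  P^+=[0.2608 -0.0744 -0.0403; -0.0744 0.2238 -0.0248; -0.0403 -0.0248 0.1871]
step 2: x^-=[-1.7379, 1.5193, -0.5303]  P^-=[0.4285 -0.1036 -0.0824; -0.1036 0.3607 0.0001; -0.0824 0.0001 0.3272]  S=[0.7629 -0.0260 0.0111; -0.0260 0.8041 0.1190; 0.0111 0.1190 0.5357]  K=[0.5132 -0.0609 -0.0866; -0.0058 0.4448 -0.0889; -0.0559 0.0193 0.5939]  nu=[-0.1525, -1.4342, 1.6160]  x^+=[-1.8688, 0.7385, 0.4102]  P^+=[0.2187 -0.0733 -0.0306; -0.0733 0.2066 -0.0106; -0.0306 -0.0106 0.1336]
step 3: x^-=[-1.6094, 0.9366, 0.7909]  P^-=[0.4007 -0.0984 -0.0662; -0.0984 0.3352 0.0183; -0.0662 0.0183 0.2810]  S=[0.7409 -0.0233 0.0230; -0.0233 0.7875 0.1252; 0.0230 0.1252 0.4936]  K=[0.4970 -0.0570 -0.0778; -0.0054 0.4260 -0.0614; -0.0466 0.0301 0.5532]  nu=[5.0739, -3.5046, -4.4936]  x^+=[1.4615, -0.3080, -2.0367]  P^+=[0.2115 -0.0703 -0.0282; -0.0703 0.1968 -0.0049; -0.0282 -0.0049 0.1246]
step 4: x^-=[1.3898, -0.1079, -2.1503]  P^-=[0.3950 -0.0946 -0.0630; -0.0946 0.3221 0.0229; -0.0630 0.0229 0.2734]  S=[0.7374 -0.0216 0.0259; -0.0216 0.7776 0.1278; 0.0259 0.1278 0.4870]  K=[0.4940 -0.0537 -0.0764; -0.0051 0.4158 -0.0528; -0.0443 0.0336 0.5453]  nu=[2.2971, 1.2424, 4.2496]  x^+=[2.1334, 0.1724, 0.1069]  P^+=[0.2097 -0.0686 -0.0278; -0.0686 0.1918 -0.0032; -0.0278 -0.0032 0.1228]
step 5: x^-=[1.6275, -0.1948, -0.2677]  P^-=[0.3934 -0.0925 -0.0623; -0.0925 0.3160 0.0238; -0.0623 0.0238 0.2720]  S=[0.7367 -0.0208 0.0266; -0.0208 0.7724 0.1283; 0.0266 0.1283 0.4857]  K=[0.4933 -0.0518 -0.0763; -0.0047 0.4110 -0.0505; -0.0438 0.0344 0.5437]  nu=[-3.1432, -3.0064, 0.6990]  x^+=[0.1792, -1.4508, 0.1464]  P^+=[0.2091 -0.0677 -0.0277; -0.0677 0.1895 -0.0028; -0.0277 -0.0028 0.1225]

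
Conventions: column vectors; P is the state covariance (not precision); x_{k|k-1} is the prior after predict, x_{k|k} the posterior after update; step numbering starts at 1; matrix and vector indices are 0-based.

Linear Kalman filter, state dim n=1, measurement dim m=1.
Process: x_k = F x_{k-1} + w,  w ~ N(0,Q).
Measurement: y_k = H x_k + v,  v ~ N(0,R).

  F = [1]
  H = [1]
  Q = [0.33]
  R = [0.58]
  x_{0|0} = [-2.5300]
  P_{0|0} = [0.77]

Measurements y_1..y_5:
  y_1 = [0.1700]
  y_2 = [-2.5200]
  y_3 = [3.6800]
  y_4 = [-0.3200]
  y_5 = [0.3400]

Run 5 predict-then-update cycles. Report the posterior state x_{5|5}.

step 1: x^-=[-2.5300]  P^-=[1.1000]  S=[1.6800]  K=[0.6548]  nu=[2.7000]  x^+=[-0.7621]  P^+=[0.3798]
step 2: x^-=[-0.7621]  P^-=[0.7098]  S=[1.2898]  K=[0.5503]  nu=[-1.7579]  x^+=[-1.7295]  P^+=[0.3192]
step 3: x^-=[-1.7295]  P^-=[0.6492]  S=[1.2292]  K=[0.5281]  nu=[5.4095]  x^+=[1.1275]  P^+=[0.3063]
step 4: x^-=[1.1275]  P^-=[0.6363]  S=[1.2163]  K=[0.5232]  nu=[-1.4475]  x^+=[0.3702]  P^+=[0.3034]
step 5: x^-=[0.3702]  P^-=[0.6334]  S=[1.2134]  K=[0.5220]  nu=[-0.0302]  x^+=[0.3544]  P^+=[0.3028]

x_post = [0.3544]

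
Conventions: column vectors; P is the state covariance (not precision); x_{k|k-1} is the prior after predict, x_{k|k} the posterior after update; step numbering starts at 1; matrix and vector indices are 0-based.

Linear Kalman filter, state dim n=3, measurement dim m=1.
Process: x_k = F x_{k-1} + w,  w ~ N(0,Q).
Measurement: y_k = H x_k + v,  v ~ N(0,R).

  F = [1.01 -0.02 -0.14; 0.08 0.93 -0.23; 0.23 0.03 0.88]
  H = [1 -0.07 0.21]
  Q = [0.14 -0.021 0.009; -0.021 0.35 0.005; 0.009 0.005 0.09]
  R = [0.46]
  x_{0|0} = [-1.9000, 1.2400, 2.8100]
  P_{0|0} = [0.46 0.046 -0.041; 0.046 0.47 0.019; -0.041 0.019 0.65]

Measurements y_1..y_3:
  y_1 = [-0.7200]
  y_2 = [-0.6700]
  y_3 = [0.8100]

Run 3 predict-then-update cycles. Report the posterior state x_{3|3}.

step 1: x^-=[-2.3372, 0.3549, 2.0730]  P^-=[0.6320 0.0791 0.0011; 0.0791 0.7941 -0.0803; 0.0011 -0.0803 0.6032]  S=[1.1143]  K=[0.5624; 0.0060; 0.1197]  nu=[1.2067]  x^+=[-1.6585, 0.3621, 2.2175]  P^+=[0.2795 0.0754 -0.0739; 0.0754 0.7940 -0.0811; -0.0739 -0.0811 0.5872]
step 2: x^-=[-1.9928, -0.3060, 1.5808]  P^-=[0.4544 0.1046 -0.0585; 0.1046 1.1182 -0.1374; -0.0585 -0.1374 0.5271]  S=[0.9079]  K=[0.4789; -0.0028; 0.0681]  nu=[0.9694]  x^+=[-1.5286, -0.3087, 1.6468]  P^+=[0.2462 0.1058 -0.0881; 0.1058 1.1182 -0.1372; -0.0881 -0.1372 0.5228]
step 3: x^-=[-1.7682, -0.7881, 1.0884]  P^-=[0.4217 0.1328 -0.0686; 0.1328 1.4241 -0.1551; -0.0686 -0.1551 0.4675]  S=[0.8664]  K=[0.4593; 0.0006; 0.0466]  nu=[2.2945]  x^+=[-0.7143, -0.7867, 1.1953]  P^+=[0.2389 0.1326 -0.0872; 0.1326 1.4241 -0.1551; -0.0872 -0.1551 0.4656]

x_post = [-0.7143, -0.7867, 1.1953]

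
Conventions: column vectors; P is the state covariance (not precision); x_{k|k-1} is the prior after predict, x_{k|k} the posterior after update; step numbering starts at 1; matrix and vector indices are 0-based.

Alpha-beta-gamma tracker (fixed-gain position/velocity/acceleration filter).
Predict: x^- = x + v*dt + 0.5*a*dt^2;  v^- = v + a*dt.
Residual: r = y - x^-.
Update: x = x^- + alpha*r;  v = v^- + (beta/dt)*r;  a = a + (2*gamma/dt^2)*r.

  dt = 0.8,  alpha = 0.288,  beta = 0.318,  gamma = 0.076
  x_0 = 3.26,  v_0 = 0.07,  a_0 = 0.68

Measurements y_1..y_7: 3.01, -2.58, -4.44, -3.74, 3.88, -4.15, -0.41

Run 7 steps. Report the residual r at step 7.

resid = 4.2604

step 1: x_pred=3.5336  r=-0.5236  x^+=3.3828  v^+=0.4059  a^+=0.5556
step 2: x_pred=3.8853  r=-6.4653  x^+=2.0233  v^+=-1.7196  a^+=-0.9799
step 3: x_pred=0.3341  r=-4.7741  x^+=-1.0409  v^+=-4.4012  a^+=-2.1137
step 4: x_pred=-5.2382  r=1.4982  x^+=-4.8067  v^+=-5.4966  a^+=-1.7579
step 5: x_pred=-9.7665  r=13.6465  x^+=-5.8363  v^+=-1.4784  a^+=1.4832
step 6: x_pred=-6.5445  r=2.3945  x^+=-5.8549  v^+=0.6599  a^+=2.0518
step 7: x_pred=-4.6704  r=4.2604  x^+=-3.4434  v^+=3.9948  a^+=3.0637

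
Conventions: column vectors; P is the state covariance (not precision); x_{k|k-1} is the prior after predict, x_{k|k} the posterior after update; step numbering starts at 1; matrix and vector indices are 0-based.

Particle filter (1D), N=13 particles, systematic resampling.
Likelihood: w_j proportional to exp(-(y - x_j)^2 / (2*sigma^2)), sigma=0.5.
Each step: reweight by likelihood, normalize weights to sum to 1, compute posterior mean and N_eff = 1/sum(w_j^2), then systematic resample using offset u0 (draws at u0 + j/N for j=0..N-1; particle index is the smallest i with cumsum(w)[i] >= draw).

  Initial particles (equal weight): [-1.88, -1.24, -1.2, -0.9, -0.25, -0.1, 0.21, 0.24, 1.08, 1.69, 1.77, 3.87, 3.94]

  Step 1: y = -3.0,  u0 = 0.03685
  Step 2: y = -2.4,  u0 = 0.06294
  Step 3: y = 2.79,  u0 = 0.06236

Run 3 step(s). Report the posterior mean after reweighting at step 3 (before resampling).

step 1: w=[0.9563, 0.0240, 0.0180, 0.0017, 0.0000, 0.0000, 0.0000, 0.0000, 0.0000, 0.0000, 0.0000, 0.0000, 0.0000]  mean=-1.8507  Neff=1.0925  idx=[0, 0, 0, 0, 0, 0, 0, 0, 0, 0, 0, 0, 1]
step 2: w=[0.0825, 0.0825, 0.0825, 0.0825, 0.0825, 0.0825, 0.0825, 0.0825, 0.0825, 0.0825, 0.0825, 0.0825, 0.0096]  mean=-1.8738  Neff=12.2202  idx=[0, 1, 2, 3, 4, 5, 6, 7, 8, 9, 10, 11, 11]
step 3: w=[0.0769, 0.0769, 0.0769, 0.0769, 0.0769, 0.0769, 0.0769, 0.0769, 0.0769, 0.0769, 0.0769, 0.0769, 0.0769]  mean=-1.8800  Neff=13.0000  idx=[0, 1, 2, 3, 4, 5, 6, 7, 8, 9, 10, 11, 12]

post_mean = -1.8800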